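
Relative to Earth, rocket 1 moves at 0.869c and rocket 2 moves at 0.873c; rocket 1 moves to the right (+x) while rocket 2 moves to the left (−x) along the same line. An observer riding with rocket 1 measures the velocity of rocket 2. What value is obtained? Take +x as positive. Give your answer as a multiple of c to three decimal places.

β_A = 0.869, β_B = -0.873.
Transform to A's frame with the inverse velocity-addition law: u' = (u − v)/(1 − uv/c²), taking u = β_B and v = β_A.
u' = (-0.873 − 0.869) / (1 − (0.869)(-0.873)) = -1.7420/1.7586 = -0.9905.

-0.991c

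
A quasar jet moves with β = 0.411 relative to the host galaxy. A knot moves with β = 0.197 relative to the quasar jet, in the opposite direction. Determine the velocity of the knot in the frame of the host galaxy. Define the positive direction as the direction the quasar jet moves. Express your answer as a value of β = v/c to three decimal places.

β = +0.233

With v = 0.411 and u' = -0.197 (in units of c),
u = (u' + v)/(1 + u'v/c²):
u = (-0.197 + 0.411) / (1 + (-0.197)·0.411) = 0.2140/0.9190 = 0.2329
(Galilean addition would give +0.214c.)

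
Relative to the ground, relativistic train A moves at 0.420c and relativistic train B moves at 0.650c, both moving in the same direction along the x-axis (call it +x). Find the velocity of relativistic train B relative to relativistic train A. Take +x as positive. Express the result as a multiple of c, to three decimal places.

+0.316c

β_A = 0.420, β_B = 0.650.
Transform to A's frame with the inverse velocity-addition law: u' = (u − v)/(1 − uv/c²), taking u = β_B and v = β_A.
u' = (0.650 − 0.420) / (1 − (0.420)(0.650)) = 0.2300/0.7270 = 0.3164.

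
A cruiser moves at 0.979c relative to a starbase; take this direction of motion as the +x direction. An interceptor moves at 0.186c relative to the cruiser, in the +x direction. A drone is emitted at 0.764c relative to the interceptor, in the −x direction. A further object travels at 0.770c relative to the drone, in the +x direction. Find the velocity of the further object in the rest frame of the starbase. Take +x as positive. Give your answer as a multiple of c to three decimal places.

Apply u = (u' + v)/(1 + u'v/c²) successively, working outward toward the starbase.
Start: velocity of the cruiser relative to the starbase = 0.9790c.
Compose with the interceptor (u' = 0.186 in the cruiser frame): u_1 = (0.186 + 0.979) / (1 + 0.186·0.979) = 1.1650/1.1821 = 0.9855.
Compose with the drone (u' = -0.764 in the interceptor frame): u_2 = (-0.764 + 0.986) / (1 + (-0.764)·0.986) = 0.2215/0.2470 = 0.8967.
Compose with the further object (u' = 0.770 in the drone frame): u_3 = (0.770 + 0.897) / (1 + 0.770·0.897) = 1.6667/1.6905 = 0.9860.

+0.986c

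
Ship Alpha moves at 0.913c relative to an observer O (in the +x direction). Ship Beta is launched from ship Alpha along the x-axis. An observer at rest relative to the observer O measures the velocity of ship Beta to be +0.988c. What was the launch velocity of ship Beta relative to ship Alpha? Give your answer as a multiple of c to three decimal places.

+0.766c

Invert the composition law: u' = (u − v)/(1 − uv/c²).
u' = (0.988 − 0.913) / (1 − (0.988)(0.913)) = 0.0750/0.0980 = 0.7656.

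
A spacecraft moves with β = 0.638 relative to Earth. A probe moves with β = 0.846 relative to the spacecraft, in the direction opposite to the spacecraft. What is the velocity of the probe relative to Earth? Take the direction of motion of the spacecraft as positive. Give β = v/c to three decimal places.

β = -0.452

With v = 0.638 and u' = -0.846 (in units of c),
u = (u' + v)/(1 + u'v/c²):
u = (-0.846 + 0.638) / (1 + (-0.846)·0.638) = -0.2080/0.4603 = -0.4519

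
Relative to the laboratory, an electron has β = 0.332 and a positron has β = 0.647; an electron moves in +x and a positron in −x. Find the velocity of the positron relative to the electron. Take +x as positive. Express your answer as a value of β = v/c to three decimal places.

β = -0.806

β_A = 0.332, β_B = -0.647.
Transform to A's frame with the inverse velocity-addition law: u' = (u − v)/(1 − uv/c²), taking u = β_B and v = β_A.
u' = (-0.647 − 0.332) / (1 − (0.332)(-0.647)) = -0.9790/1.2148 = -0.8059.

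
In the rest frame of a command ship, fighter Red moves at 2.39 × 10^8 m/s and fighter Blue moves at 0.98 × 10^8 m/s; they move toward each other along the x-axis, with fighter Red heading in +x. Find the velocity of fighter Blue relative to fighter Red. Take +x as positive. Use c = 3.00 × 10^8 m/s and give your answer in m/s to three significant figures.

β_A = 0.797, β_B = -0.327 (dividing each by c = 3.00 × 10^8 m/s).
Transform to A's frame with the inverse velocity-addition law: u' = (u − v)/(1 − uv/c²), taking u = β_B and v = β_A.
u' = (-0.327 − 0.797) / (1 − (0.797)(-0.327)) = -1.1233/1.2602 = -0.8914.
u' = -0.8914 × 3.00 × 10^8 m/s.

-2.67 × 10^8 m/s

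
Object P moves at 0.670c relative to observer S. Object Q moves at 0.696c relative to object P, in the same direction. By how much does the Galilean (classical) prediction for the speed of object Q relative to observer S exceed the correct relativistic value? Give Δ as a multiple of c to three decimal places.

Δ = 0.434c

Galilean: u_cl = 0.696 + 0.670 = 1.3660.
Relativistic: u_rel = (0.696 + 0.670) / (1 + 0.696·0.670) = 1.3660/1.4663 = 0.9316.
Δ = 1.3660 − 0.9316 = 0.4344.
(The classical prediction exceeds c; the relativistic result does not.)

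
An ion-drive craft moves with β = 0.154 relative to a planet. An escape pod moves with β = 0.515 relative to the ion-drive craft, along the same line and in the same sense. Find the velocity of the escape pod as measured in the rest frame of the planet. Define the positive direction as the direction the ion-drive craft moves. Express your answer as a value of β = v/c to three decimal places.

β = 0.620

With v = 0.154 and u' = 0.515 (in units of c),
u = (u' + v)/(1 + u'v/c²):
u = (0.515 + 0.154) / (1 + 0.515·0.154) = 0.6690/1.0793 = 0.6198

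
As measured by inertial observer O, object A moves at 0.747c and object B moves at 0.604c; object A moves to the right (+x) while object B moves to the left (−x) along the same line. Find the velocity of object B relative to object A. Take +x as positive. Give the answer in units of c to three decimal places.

β_A = 0.747, β_B = -0.604.
Transform to A's frame with the inverse velocity-addition law: u' = (u − v)/(1 − uv/c²), taking u = β_B and v = β_A.
u' = (-0.604 − 0.747) / (1 − (0.747)(-0.604)) = -1.3510/1.4512 = -0.9310.

-0.931c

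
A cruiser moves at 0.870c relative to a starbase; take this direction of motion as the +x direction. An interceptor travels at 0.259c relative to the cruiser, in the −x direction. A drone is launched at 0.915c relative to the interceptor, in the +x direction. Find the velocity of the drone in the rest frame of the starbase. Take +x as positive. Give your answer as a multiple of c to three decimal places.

+0.990c

Apply u = (u' + v)/(1 + u'v/c²) successively, working outward toward the starbase.
Start: velocity of the cruiser relative to the starbase = 0.8700c.
Compose with the interceptor (u' = -0.259 in the cruiser frame): u_1 = (-0.259 + 0.870) / (1 + (-0.259)·0.870) = 0.6110/0.7747 = 0.7887.
Compose with the drone (u' = 0.915 in the interceptor frame): u_2 = (0.915 + 0.789) / (1 + 0.915·0.789) = 1.7037/1.7217 = 0.9896.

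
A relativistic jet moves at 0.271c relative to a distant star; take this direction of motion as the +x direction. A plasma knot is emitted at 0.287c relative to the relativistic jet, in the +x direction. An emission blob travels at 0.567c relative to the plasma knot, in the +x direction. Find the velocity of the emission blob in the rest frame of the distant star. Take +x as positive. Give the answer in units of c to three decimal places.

Apply u = (u' + v)/(1 + u'v/c²) successively, working outward toward the distant star.
Start: velocity of the relativistic jet relative to the distant star = 0.2710c.
Compose with the plasma knot (u' = 0.287 in the relativistic jet frame): u_1 = (0.287 + 0.271) / (1 + 0.287·0.271) = 0.5580/1.0778 = 0.5177.
Compose with the emission blob (u' = 0.567 in the plasma knot frame): u_2 = (0.567 + 0.518) / (1 + 0.567·0.518) = 1.0847/1.2936 = 0.8386.

0.839c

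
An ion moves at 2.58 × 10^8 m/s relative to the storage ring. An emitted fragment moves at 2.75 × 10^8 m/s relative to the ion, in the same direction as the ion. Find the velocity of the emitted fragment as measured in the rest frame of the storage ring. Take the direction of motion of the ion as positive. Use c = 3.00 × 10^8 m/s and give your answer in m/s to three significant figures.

In units of c (dividing by 3.00 × 10^8 m/s): v = 0.860, u' = 0.917.
u = (u' + v)/(1 + u'v/c²):
u = (0.917 + 0.860) / (1 + 0.917·0.860) = 1.7767/1.7883 = 0.9935
(Galilean addition would give +1.777c, exceeding c.)
Converting back: u = 0.9935 × 3.00 × 10^8 m/s.

2.98 × 10^8 m/s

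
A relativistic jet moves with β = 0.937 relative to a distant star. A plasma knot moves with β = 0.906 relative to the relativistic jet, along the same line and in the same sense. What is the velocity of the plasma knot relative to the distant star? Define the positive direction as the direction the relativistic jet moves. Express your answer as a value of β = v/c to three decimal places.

β = 0.997

With v = 0.937 and u' = 0.906 (in units of c),
u = (u' + v)/(1 + u'v/c²):
u = (0.906 + 0.937) / (1 + 0.906·0.937) = 1.8430/1.8489 = 0.9968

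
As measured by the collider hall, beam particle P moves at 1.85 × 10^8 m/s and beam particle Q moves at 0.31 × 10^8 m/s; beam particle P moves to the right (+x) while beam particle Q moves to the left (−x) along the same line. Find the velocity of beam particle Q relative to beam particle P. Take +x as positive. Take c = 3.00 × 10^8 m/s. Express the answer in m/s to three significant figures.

β_A = 0.617, β_B = -0.103 (dividing each by c = 3.00 × 10^8 m/s).
Transform to A's frame with the inverse velocity-addition law: u' = (u − v)/(1 − uv/c²), taking u = β_B and v = β_A.
u' = (-0.103 − 0.617) / (1 − (0.617)(-0.103)) = -0.7200/1.0637 = -0.6769.
u' = -0.6769 × 3.00 × 10^8 m/s.

-2.03 × 10^8 m/s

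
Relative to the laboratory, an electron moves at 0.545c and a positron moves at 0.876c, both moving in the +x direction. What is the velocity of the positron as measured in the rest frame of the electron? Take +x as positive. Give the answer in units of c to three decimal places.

+0.633c

β_A = 0.545, β_B = 0.876.
Transform to A's frame with the inverse velocity-addition law: u' = (u − v)/(1 − uv/c²), taking u = β_B and v = β_A.
u' = (0.876 − 0.545) / (1 − (0.545)(0.876)) = 0.3310/0.5226 = 0.6334.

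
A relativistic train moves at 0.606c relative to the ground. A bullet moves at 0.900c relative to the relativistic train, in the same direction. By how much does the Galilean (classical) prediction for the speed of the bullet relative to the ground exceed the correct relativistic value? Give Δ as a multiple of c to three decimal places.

Δ = 0.531c

Galilean: u_cl = 0.900 + 0.606 = 1.5060.
Relativistic: u_rel = (0.900 + 0.606) / (1 + 0.900·0.606) = 1.5060/1.5454 = 0.9745.
Δ = 1.5060 − 0.9745 = 0.5315.
(The classical prediction exceeds c; the relativistic result does not.)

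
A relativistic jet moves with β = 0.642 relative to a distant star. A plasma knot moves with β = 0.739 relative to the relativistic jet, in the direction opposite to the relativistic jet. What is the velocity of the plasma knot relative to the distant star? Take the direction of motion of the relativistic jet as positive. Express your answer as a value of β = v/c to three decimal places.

With v = 0.642 and u' = -0.739 (in units of c),
u = (u' + v)/(1 + u'v/c²):
u = (-0.739 + 0.642) / (1 + (-0.739)·0.642) = -0.0970/0.5256 = -0.1846
(Galilean addition would give -0.097c.)

β = -0.185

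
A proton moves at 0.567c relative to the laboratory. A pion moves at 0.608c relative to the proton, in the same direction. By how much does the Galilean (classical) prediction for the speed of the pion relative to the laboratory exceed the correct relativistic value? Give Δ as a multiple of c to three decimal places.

Δ = 0.301c

Galilean: u_cl = 0.608 + 0.567 = 1.1750.
Relativistic: u_rel = (0.608 + 0.567) / (1 + 0.608·0.567) = 1.1750/1.3447 = 0.8738.
Δ = 1.1750 − 0.8738 = 0.3012.
(The classical prediction exceeds c; the relativistic result does not.)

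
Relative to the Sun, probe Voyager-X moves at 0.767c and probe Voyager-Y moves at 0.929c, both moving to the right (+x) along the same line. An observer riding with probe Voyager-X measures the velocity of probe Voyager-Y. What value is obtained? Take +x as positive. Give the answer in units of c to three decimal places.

β_A = 0.767, β_B = 0.929.
Transform to A's frame with the inverse velocity-addition law: u' = (u − v)/(1 − uv/c²), taking u = β_B and v = β_A.
u' = (0.929 − 0.767) / (1 − (0.767)(0.929)) = 0.1620/0.2875 = 0.5636.

+0.564c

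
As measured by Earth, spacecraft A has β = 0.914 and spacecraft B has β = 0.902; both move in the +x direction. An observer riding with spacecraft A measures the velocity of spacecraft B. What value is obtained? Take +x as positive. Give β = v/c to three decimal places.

β = -0.068

β_A = 0.914, β_B = 0.902.
Transform to A's frame with the inverse velocity-addition law: u' = (u − v)/(1 − uv/c²), taking u = β_B and v = β_A.
u' = (0.902 − 0.914) / (1 − (0.914)(0.902)) = -0.0120/0.1756 = -0.0683.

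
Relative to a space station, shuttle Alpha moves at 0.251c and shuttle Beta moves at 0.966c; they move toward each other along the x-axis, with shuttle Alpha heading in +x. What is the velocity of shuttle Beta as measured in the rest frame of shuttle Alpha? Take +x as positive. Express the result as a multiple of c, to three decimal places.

β_A = 0.251, β_B = -0.966.
Transform to A's frame with the inverse velocity-addition law: u' = (u − v)/(1 − uv/c²), taking u = β_B and v = β_A.
u' = (-0.966 − 0.251) / (1 − (0.251)(-0.966)) = -1.2170/1.2425 = -0.9795.

-0.980c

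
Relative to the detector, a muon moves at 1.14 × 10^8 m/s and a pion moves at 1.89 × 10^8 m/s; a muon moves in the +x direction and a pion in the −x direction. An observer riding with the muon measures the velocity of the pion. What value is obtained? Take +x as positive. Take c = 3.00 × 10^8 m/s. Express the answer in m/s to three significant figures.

-2.44 × 10^8 m/s

β_A = 0.380, β_B = -0.630 (dividing each by c = 3.00 × 10^8 m/s).
Transform to A's frame with the inverse velocity-addition law: u' = (u − v)/(1 − uv/c²), taking u = β_B and v = β_A.
u' = (-0.630 − 0.380) / (1 − (0.380)(-0.630)) = -1.0100/1.2394 = -0.8149.
u' = -0.8149 × 3.00 × 10^8 m/s.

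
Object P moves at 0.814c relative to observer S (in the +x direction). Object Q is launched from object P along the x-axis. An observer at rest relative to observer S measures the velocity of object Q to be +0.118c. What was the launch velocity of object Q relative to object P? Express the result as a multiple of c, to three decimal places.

-0.770c

Invert the composition law: u' = (u − v)/(1 − uv/c²).
u' = (0.118 − 0.814) / (1 − (0.118)(0.814)) = -0.6960/0.9039 = -0.7700.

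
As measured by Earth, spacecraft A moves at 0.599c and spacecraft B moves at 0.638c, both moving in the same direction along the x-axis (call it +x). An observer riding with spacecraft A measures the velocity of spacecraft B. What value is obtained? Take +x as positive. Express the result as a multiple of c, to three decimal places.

+0.063c

β_A = 0.599, β_B = 0.638.
Transform to A's frame with the inverse velocity-addition law: u' = (u − v)/(1 − uv/c²), taking u = β_B and v = β_A.
u' = (0.638 − 0.599) / (1 − (0.599)(0.638)) = 0.0390/0.6178 = 0.0631.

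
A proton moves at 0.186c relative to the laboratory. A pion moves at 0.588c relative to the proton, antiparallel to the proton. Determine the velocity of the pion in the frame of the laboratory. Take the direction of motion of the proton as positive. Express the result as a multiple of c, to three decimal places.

With v = 0.186 and u' = -0.588 (in units of c),
u = (u' + v)/(1 + u'v/c²):
u = (-0.588 + 0.186) / (1 + (-0.588)·0.186) = -0.4020/0.8906 = -0.4514

-0.451c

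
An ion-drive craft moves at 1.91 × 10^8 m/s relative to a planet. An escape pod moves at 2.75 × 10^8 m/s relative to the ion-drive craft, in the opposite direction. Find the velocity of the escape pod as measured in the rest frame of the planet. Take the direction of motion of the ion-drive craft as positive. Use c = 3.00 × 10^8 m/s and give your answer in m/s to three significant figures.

-2.02 × 10^8 m/s

In units of c (dividing by 3.00 × 10^8 m/s): v = 0.637, u' = -0.917.
u = (u' + v)/(1 + u'v/c²):
u = (-0.917 + 0.637) / (1 + (-0.917)·0.637) = -0.2800/0.4164 = -0.6724
(Galilean addition would give -0.280c.)
Converting back: u = -0.6724 × 3.00 × 10^8 m/s.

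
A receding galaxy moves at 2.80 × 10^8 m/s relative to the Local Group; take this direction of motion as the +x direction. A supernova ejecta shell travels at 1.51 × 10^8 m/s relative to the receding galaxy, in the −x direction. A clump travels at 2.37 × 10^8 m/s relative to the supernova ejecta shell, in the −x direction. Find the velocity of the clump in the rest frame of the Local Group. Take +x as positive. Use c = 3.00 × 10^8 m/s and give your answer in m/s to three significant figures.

+1.75 × 10^7 m/s

Apply u = (u' + v)/(1 + u'v/c²) successively, working outward toward the Local Group.
(Dividing each given speed by c = 3.00 × 10^8 m/s to work in units of c.)
Start: velocity of the receding galaxy relative to the Local Group = 0.9333c.
Compose with the supernova ejecta shell (u' = -0.503 in the receding galaxy frame): u_1 = (-0.503 + 0.933) / (1 + (-0.503)·0.933) = 0.4300/0.5302 = 0.8110.
Compose with the clump (u' = -0.790 in the supernova ejecta shell frame): u_2 = (-0.790 + 0.811) / (1 + (-0.790)·0.811) = 0.0210/0.3593 = 0.0584.
So u = 0.0584 × 3.00 × 10^8 m/s.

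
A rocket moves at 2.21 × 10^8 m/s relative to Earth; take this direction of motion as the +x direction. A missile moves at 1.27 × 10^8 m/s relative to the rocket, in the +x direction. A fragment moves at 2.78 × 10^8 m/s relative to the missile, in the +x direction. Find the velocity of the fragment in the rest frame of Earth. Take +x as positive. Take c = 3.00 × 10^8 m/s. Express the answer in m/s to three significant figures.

2.99 × 10^8 m/s

Apply u = (u' + v)/(1 + u'v/c²) successively, working outward toward Earth.
(Dividing each given speed by c = 3.00 × 10^8 m/s to work in units of c.)
Start: velocity of the rocket relative to Earth = 0.7367c.
Compose with the missile (u' = 0.423 in the rocket frame): u_1 = (0.423 + 0.737) / (1 + 0.423·0.737) = 1.1600/1.3119 = 0.8842.
Compose with the fragment (u' = 0.927 in the missile frame): u_2 = (0.927 + 0.884) / (1 + 0.927·0.884) = 1.8109/1.8194 = 0.9953.
So u = 0.9953 × 3.00 × 10^8 m/s.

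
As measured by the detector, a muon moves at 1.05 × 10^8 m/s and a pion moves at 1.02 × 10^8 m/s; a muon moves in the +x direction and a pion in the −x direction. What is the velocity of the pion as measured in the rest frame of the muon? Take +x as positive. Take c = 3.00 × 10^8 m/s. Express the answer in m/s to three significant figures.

β_A = 0.350, β_B = -0.340 (dividing each by c = 3.00 × 10^8 m/s).
Transform to A's frame with the inverse velocity-addition law: u' = (u − v)/(1 − uv/c²), taking u = β_B and v = β_A.
u' = (-0.340 − 0.350) / (1 − (0.350)(-0.340)) = -0.6900/1.1190 = -0.6166.
u' = -0.6166 × 3.00 × 10^8 m/s.

-1.85 × 10^8 m/s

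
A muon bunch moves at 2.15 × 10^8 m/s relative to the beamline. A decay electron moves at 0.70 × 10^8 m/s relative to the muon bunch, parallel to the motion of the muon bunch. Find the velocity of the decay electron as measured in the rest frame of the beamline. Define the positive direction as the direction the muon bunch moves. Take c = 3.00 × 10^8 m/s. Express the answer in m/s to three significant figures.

2.44 × 10^8 m/s

In units of c (dividing by 3.00 × 10^8 m/s): v = 0.717, u' = 0.233.
u = (u' + v)/(1 + u'v/c²):
u = (0.233 + 0.717) / (1 + 0.233·0.717) = 0.9500/1.1672 = 0.8139
Converting back: u = 0.8139 × 3.00 × 10^8 m/s.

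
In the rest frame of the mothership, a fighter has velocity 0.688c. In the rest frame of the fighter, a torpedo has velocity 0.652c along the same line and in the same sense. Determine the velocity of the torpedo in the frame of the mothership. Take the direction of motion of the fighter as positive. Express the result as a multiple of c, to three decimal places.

With v = 0.688 and u' = 0.652 (in units of c),
u = (u' + v)/(1 + u'v/c²):
u = (0.652 + 0.688) / (1 + 0.652·0.688) = 1.3400/1.4486 = 0.9250
(Galilean addition would give +1.340c, exceeding c.)

0.925c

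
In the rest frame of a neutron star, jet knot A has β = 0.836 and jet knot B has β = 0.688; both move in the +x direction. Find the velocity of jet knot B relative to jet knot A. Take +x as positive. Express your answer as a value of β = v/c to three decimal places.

β_A = 0.836, β_B = 0.688.
Transform to A's frame with the inverse velocity-addition law: u' = (u − v)/(1 − uv/c²), taking u = β_B and v = β_A.
u' = (0.688 − 0.836) / (1 − (0.836)(0.688)) = -0.1480/0.4248 = -0.3484.

β = -0.348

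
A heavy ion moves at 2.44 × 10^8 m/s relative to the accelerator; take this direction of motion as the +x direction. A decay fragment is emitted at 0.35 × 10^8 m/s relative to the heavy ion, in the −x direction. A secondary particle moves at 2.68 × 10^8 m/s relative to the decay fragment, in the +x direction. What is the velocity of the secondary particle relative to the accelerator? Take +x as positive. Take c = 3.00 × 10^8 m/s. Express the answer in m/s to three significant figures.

Apply u = (u' + v)/(1 + u'v/c²) successively, working outward toward the accelerator.
(Dividing each given speed by c = 3.00 × 10^8 m/s to work in units of c.)
Start: velocity of the heavy ion relative to the accelerator = 0.8133c.
Compose with the decay fragment (u' = -0.117 in the heavy ion frame): u_1 = (-0.117 + 0.813) / (1 + (-0.117)·0.813) = 0.6967/0.9051 = 0.7697.
Compose with the secondary particle (u' = 0.893 in the decay fragment frame): u_2 = (0.893 + 0.770) / (1 + 0.893·0.770) = 1.6630/1.6876 = 0.9854.
So u = 0.9854 × 3.00 × 10^8 m/s.

+2.96 × 10^8 m/s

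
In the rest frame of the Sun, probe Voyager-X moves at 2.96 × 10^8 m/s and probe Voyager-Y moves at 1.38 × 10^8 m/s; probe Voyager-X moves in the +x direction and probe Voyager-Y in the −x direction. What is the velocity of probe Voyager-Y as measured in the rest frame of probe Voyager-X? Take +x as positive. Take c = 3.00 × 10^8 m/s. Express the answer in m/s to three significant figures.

β_A = 0.987, β_B = -0.460 (dividing each by c = 3.00 × 10^8 m/s).
Transform to A's frame with the inverse velocity-addition law: u' = (u − v)/(1 − uv/c²), taking u = β_B and v = β_A.
u' = (-0.460 − 0.987) / (1 − (0.987)(-0.460)) = -1.4467/1.4539 = -0.9950.
u' = -0.9950 × 3.00 × 10^8 m/s.

-2.99 × 10^8 m/s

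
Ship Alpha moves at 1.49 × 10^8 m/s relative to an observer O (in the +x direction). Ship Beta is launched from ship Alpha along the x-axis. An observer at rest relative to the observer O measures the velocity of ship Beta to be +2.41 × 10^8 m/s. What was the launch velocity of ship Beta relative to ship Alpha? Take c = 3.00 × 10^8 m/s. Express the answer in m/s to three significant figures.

+1.53 × 10^8 m/s

v = 0.497c, u = 0.803c.
Invert the composition law: u' = (u − v)/(1 − uv/c²).
u' = (0.803 − 0.497) / (1 − (0.803)(0.497)) = 0.3067/0.6010 = 0.5103.
u' = 0.5103 × 3.00 × 10^8 m/s.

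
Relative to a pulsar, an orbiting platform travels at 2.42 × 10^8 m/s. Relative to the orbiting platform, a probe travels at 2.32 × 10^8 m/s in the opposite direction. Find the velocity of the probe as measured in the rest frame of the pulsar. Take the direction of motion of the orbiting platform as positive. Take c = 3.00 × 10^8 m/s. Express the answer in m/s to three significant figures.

In units of c (dividing by 3.00 × 10^8 m/s): v = 0.807, u' = -0.773.
u = (u' + v)/(1 + u'v/c²):
u = (-0.773 + 0.807) / (1 + (-0.773)·0.807) = 0.0333/0.3762 = 0.0886
Converting back: u = 0.0886 × 3.00 × 10^8 m/s.

+2.66 × 10^7 m/s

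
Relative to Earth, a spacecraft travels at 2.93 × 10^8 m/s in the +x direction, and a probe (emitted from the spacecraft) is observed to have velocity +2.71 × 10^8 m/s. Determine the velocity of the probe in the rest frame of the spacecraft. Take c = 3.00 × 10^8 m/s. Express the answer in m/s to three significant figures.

v = 0.977c, u = 0.903c.
Invert the composition law: u' = (u − v)/(1 − uv/c²).
u' = (0.903 − 0.977) / (1 − (0.903)(0.977)) = -0.0733/0.1177 = -0.6228.
u' = -0.6228 × 3.00 × 10^8 m/s.

-1.87 × 10^8 m/s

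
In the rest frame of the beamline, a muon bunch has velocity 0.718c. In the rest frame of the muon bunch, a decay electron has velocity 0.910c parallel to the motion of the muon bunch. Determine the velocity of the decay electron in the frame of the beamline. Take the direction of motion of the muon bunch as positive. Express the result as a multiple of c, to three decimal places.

With v = 0.718 and u' = 0.910 (in units of c),
u = (u' + v)/(1 + u'v/c²):
u = (0.910 + 0.718) / (1 + 0.910·0.718) = 1.6280/1.6534 = 0.9846
(Galilean addition would give +1.628c, exceeding c.)

0.985c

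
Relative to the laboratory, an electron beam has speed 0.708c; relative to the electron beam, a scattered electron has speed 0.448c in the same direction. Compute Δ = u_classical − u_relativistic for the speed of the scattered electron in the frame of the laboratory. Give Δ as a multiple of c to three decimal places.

Δ = 0.278c

Galilean: u_cl = 0.448 + 0.708 = 1.1560.
Relativistic: u_rel = (0.448 + 0.708) / (1 + 0.448·0.708) = 1.1560/1.3172 = 0.8776.
Δ = 1.1560 − 0.8776 = 0.2784.
(The classical prediction exceeds c; the relativistic result does not.)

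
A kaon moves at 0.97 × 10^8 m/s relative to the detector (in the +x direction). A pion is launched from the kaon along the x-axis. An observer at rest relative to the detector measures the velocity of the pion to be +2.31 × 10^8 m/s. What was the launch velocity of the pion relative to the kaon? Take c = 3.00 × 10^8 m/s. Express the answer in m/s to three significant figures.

v = 0.323c, u = 0.770c.
Invert the composition law: u' = (u − v)/(1 − uv/c²).
u' = (0.770 − 0.323) / (1 − (0.770)(0.323)) = 0.4467/0.7510 = 0.5947.
u' = 0.5947 × 3.00 × 10^8 m/s.

+1.78 × 10^8 m/s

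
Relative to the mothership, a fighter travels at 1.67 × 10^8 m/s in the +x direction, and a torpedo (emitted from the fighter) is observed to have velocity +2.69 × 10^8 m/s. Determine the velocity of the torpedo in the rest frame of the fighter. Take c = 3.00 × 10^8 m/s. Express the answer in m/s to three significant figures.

v = 0.557c, u = 0.897c.
Invert the composition law: u' = (u − v)/(1 − uv/c²).
u' = (0.897 − 0.557) / (1 − (0.897)(0.557)) = 0.3400/0.5009 = 0.6788.
u' = 0.6788 × 3.00 × 10^8 m/s.

+2.04 × 10^8 m/s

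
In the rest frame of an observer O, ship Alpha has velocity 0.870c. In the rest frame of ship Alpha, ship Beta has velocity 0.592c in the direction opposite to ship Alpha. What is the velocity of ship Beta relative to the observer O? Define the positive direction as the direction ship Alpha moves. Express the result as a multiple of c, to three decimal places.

With v = 0.870 and u' = -0.592 (in units of c),
u = (u' + v)/(1 + u'v/c²):
u = (-0.592 + 0.870) / (1 + (-0.592)·0.870) = 0.2780/0.4850 = 0.5732
(Galilean addition would give +0.278c.)

+0.573c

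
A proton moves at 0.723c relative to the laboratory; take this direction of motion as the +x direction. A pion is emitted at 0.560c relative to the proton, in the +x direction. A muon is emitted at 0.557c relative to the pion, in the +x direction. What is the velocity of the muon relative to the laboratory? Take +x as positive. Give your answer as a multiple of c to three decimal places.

0.975c

Apply u = (u' + v)/(1 + u'v/c²) successively, working outward toward the laboratory.
Start: velocity of the proton relative to the laboratory = 0.7230c.
Compose with the pion (u' = 0.560 in the proton frame): u_1 = (0.560 + 0.723) / (1 + 0.560·0.723) = 1.2830/1.4049 = 0.9132.
Compose with the muon (u' = 0.557 in the pion frame): u_2 = (0.557 + 0.913) / (1 + 0.557·0.913) = 1.4702/1.5087 = 0.9745.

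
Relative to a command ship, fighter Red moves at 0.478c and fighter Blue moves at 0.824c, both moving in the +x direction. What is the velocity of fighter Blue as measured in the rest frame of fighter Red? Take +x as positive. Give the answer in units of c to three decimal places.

β_A = 0.478, β_B = 0.824.
Transform to A's frame with the inverse velocity-addition law: u' = (u − v)/(1 − uv/c²), taking u = β_B and v = β_A.
u' = (0.824 − 0.478) / (1 − (0.478)(0.824)) = 0.3460/0.6061 = 0.5708.

+0.571c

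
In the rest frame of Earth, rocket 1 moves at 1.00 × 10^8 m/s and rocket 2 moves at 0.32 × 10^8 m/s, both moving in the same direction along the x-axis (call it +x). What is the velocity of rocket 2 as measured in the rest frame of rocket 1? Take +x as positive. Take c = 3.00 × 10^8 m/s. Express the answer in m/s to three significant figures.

-7.05 × 10^7 m/s

β_A = 0.333, β_B = 0.107 (dividing each by c = 3.00 × 10^8 m/s).
Transform to A's frame with the inverse velocity-addition law: u' = (u − v)/(1 − uv/c²), taking u = β_B and v = β_A.
u' = (0.107 − 0.333) / (1 − (0.333)(0.107)) = -0.2267/0.9644 = -0.2350.
u' = -0.2350 × 3.00 × 10^8 m/s.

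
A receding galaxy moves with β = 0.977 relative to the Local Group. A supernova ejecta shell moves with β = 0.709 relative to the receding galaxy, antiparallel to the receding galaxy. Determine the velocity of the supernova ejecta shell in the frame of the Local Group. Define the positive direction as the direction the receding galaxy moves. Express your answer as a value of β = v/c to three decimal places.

β = +0.872

With v = 0.977 and u' = -0.709 (in units of c),
u = (u' + v)/(1 + u'v/c²):
u = (-0.709 + 0.977) / (1 + (-0.709)·0.977) = 0.2680/0.3073 = 0.8721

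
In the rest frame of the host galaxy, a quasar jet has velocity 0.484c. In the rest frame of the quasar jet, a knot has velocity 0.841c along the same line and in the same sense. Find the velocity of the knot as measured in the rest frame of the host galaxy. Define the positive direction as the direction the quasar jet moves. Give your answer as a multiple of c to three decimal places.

0.942c

With v = 0.484 and u' = 0.841 (in units of c),
u = (u' + v)/(1 + u'v/c²):
u = (0.841 + 0.484) / (1 + 0.841·0.484) = 1.3250/1.4070 = 0.9417
(Galilean addition would give +1.325c, exceeding c.)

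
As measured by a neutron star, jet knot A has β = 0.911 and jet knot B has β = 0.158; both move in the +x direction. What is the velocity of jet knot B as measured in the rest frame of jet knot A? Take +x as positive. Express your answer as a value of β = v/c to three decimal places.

β = -0.880

β_A = 0.911, β_B = 0.158.
Transform to A's frame with the inverse velocity-addition law: u' = (u − v)/(1 − uv/c²), taking u = β_B and v = β_A.
u' = (0.158 − 0.911) / (1 − (0.911)(0.158)) = -0.7530/0.8561 = -0.8796.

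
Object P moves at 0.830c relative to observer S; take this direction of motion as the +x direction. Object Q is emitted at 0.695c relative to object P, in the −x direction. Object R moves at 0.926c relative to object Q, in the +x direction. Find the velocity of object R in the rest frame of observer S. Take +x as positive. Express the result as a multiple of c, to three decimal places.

Apply u = (u' + v)/(1 + u'v/c²) successively, working outward toward observer S.
Start: velocity of object P relative to observer S = 0.8300c.
Compose with object Q (u' = -0.695 in object P frame): u_1 = (-0.695 + 0.830) / (1 + (-0.695)·0.830) = 0.1350/0.4232 = 0.3190.
Compose with object R (u' = 0.926 in object Q frame): u_2 = (0.926 + 0.319) / (1 + 0.926·0.319) = 1.2450/1.2954 = 0.9611.

+0.961c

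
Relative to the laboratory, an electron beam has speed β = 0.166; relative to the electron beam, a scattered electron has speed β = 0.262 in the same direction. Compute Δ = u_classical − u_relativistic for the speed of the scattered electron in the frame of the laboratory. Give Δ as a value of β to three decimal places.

Δ = 0.018

Galilean: u_cl = 0.262 + 0.166 = 0.4280.
Relativistic: u_rel = (0.262 + 0.166) / (1 + 0.262·0.166) = 0.4280/1.0435 = 0.4102.
Δ = 0.4280 − 0.4102 = 0.0178.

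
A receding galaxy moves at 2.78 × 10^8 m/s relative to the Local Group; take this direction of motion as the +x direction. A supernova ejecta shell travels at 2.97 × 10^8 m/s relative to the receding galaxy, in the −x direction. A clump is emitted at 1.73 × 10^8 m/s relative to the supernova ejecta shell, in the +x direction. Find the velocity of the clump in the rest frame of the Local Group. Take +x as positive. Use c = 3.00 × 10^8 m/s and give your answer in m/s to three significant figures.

-1.02 × 10^8 m/s

Apply u = (u' + v)/(1 + u'v/c²) successively, working outward toward the Local Group.
(Dividing each given speed by c = 3.00 × 10^8 m/s to work in units of c.)
Start: velocity of the receding galaxy relative to the Local Group = 0.9267c.
Compose with the supernova ejecta shell (u' = -0.990 in the receding galaxy frame): u_1 = (-0.990 + 0.927) / (1 + (-0.990)·0.927) = -0.0633/0.0826 = -0.7667.
Compose with the clump (u' = 0.577 in the supernova ejecta shell frame): u_2 = (0.577 + (-0.767)) / (1 + 0.577·(-0.767)) = -0.1901/0.5578 = -0.3407.
So u = -0.3407 × 3.00 × 10^8 m/s.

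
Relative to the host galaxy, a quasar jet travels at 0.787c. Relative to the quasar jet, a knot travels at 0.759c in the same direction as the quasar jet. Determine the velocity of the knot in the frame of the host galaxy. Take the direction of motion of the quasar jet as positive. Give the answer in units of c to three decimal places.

With v = 0.787 and u' = 0.759 (in units of c),
u = (u' + v)/(1 + u'v/c²):
u = (0.759 + 0.787) / (1 + 0.759·0.787) = 1.5460/1.5973 = 0.9679
(Galilean addition would give +1.546c, exceeding c.)

0.968c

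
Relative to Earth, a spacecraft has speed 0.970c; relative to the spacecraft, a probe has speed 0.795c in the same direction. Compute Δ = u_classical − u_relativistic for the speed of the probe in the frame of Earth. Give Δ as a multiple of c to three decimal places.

Δ = 0.768c

Galilean: u_cl = 0.795 + 0.970 = 1.7650.
Relativistic: u_rel = (0.795 + 0.970) / (1 + 0.795·0.970) = 1.7650/1.7712 = 0.9965.
Δ = 1.7650 − 0.9965 = 0.7685.
(The classical prediction exceeds c; the relativistic result does not.)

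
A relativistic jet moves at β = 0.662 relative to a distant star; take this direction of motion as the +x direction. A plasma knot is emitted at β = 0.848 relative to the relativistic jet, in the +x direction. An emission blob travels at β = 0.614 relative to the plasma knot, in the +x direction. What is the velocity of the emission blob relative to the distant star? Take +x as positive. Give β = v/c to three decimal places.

Apply u = (u' + v)/(1 + u'v/c²) successively, working outward toward the distant star.
Start: velocity of the relativistic jet relative to the distant star = 0.6620c.
Compose with the plasma knot (u' = 0.848 in the relativistic jet frame): u_1 = (0.848 + 0.662) / (1 + 0.848·0.662) = 1.5100/1.5614 = 0.9671.
Compose with the emission blob (u' = 0.614 in the plasma knot frame): u_2 = (0.614 + 0.967) / (1 + 0.614·0.967) = 1.5811/1.5938 = 0.9920.

β = 0.992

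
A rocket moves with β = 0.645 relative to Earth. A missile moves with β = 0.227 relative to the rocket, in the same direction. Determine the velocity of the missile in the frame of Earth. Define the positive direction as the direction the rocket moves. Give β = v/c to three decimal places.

With v = 0.645 and u' = 0.227 (in units of c),
u = (u' + v)/(1 + u'v/c²):
u = (0.227 + 0.645) / (1 + 0.227·0.645) = 0.8720/1.1464 = 0.7606

β = 0.761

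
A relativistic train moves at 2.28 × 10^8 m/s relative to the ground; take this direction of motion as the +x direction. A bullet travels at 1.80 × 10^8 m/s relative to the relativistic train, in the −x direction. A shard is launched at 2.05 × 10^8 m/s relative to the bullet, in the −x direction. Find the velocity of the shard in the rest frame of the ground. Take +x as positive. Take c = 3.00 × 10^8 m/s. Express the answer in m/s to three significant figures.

-1.46 × 10^8 m/s

Apply u = (u' + v)/(1 + u'v/c²) successively, working outward toward the ground.
(Dividing each given speed by c = 3.00 × 10^8 m/s to work in units of c.)
Start: velocity of the relativistic train relative to the ground = 0.7600c.
Compose with the bullet (u' = -0.600 in the relativistic train frame): u_1 = (-0.600 + 0.760) / (1 + (-0.600)·0.760) = 0.1600/0.5440 = 0.2941.
Compose with the shard (u' = -0.683 in the bullet frame): u_2 = (-0.683 + 0.294) / (1 + (-0.683)·0.294) = -0.3892/0.7990 = -0.4871.
So u = -0.4871 × 3.00 × 10^8 m/s.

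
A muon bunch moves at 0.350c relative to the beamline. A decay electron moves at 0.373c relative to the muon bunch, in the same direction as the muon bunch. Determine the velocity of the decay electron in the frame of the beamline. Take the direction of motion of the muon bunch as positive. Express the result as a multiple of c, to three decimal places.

With v = 0.350 and u' = 0.373 (in units of c),
u = (u' + v)/(1 + u'v/c²):
u = (0.373 + 0.350) / (1 + 0.373·0.350) = 0.7230/1.1305 = 0.6395

0.640c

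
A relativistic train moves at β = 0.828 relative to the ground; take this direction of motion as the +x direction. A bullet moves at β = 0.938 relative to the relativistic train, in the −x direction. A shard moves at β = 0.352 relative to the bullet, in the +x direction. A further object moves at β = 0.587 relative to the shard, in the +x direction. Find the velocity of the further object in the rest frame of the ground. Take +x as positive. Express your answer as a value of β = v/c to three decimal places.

Apply u = (u' + v)/(1 + u'v/c²) successively, working outward toward the ground.
Start: velocity of the relativistic train relative to the ground = 0.8280c.
Compose with the bullet (u' = -0.938 in the relativistic train frame): u_1 = (-0.938 + 0.828) / (1 + (-0.938)·0.828) = -0.1100/0.2233 = -0.4925.
Compose with the shard (u' = 0.352 in the bullet frame): u_2 = (0.352 + (-0.493)) / (1 + 0.352·(-0.493)) = -0.1405/0.8266 = -0.1700.
Compose with the further object (u' = 0.587 in the shard frame): u_3 = (0.587 + (-0.170)) / (1 + 0.587·(-0.170)) = 0.4170/0.9002 = 0.4632.

β = +0.463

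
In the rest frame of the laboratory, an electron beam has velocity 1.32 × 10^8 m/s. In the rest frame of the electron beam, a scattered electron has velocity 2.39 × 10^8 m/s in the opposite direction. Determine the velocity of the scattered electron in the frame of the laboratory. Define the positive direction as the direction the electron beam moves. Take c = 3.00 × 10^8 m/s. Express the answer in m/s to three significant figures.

-1.65 × 10^8 m/s

In units of c (dividing by 3.00 × 10^8 m/s): v = 0.440, u' = -0.797.
u = (u' + v)/(1 + u'v/c²):
u = (-0.797 + 0.440) / (1 + (-0.797)·0.440) = -0.3567/0.6495 = -0.5492
(Galilean addition would give -0.357c.)
Converting back: u = -0.5492 × 3.00 × 10^8 m/s.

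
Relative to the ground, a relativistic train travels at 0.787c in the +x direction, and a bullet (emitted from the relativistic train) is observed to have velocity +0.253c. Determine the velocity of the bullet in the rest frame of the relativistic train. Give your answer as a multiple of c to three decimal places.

Invert the composition law: u' = (u − v)/(1 − uv/c²).
u' = (0.253 − 0.787) / (1 − (0.253)(0.787)) = -0.5340/0.8009 = -0.6668.

-0.667c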